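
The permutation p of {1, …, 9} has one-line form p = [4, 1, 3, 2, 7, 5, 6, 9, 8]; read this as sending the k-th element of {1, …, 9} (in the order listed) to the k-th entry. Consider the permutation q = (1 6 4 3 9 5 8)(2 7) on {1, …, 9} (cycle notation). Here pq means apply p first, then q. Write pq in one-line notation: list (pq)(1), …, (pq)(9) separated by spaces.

For each element, apply p then q: 1 → 4 → 3; 2 → 1 → 6; 3 → 3 → 9; 4 → 2 → 7; 5 → 7 → 2; 6 → 5 → 8; 7 → 6 → 4; 8 → 9 → 5; 9 → 8 → 1.
So pq in one-line form is 3 6 9 7 2 8 4 5 1.

3 6 9 7 2 8 4 5 1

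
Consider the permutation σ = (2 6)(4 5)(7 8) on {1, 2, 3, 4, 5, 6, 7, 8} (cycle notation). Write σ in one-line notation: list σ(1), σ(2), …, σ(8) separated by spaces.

1 6 3 5 4 2 8 7

Image by image: 1→1, 2→6, 3→3, 4→5, 5→4, 6→2, 7→8, 8→7.
Listing these in domain order gives 1 6 3 5 4 2 8 7.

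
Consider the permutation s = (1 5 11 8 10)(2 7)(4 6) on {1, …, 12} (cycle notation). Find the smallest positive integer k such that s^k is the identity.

10

The cycle type of s is (5, 2, 2, 1, 1, 1).
The order of s is the least common multiple of its cycle lengths: lcm(5, 2, 2) = 10.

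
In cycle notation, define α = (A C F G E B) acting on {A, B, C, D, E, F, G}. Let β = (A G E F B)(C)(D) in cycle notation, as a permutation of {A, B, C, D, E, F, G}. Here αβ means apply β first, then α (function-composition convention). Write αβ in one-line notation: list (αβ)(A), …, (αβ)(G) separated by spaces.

E C F D G A B

(αβ)(x) = α(β(x)). Computing each image: α(β(A)) = α(G) = E, α(β(B)) = α(A) = C, α(β(C)) = α(C) = F, α(β(D)) = α(D) = D, α(β(E)) = α(F) = G, α(β(F)) = α(B) = A, α(β(G)) = α(E) = B.
Hence αβ = [E C F D G A B].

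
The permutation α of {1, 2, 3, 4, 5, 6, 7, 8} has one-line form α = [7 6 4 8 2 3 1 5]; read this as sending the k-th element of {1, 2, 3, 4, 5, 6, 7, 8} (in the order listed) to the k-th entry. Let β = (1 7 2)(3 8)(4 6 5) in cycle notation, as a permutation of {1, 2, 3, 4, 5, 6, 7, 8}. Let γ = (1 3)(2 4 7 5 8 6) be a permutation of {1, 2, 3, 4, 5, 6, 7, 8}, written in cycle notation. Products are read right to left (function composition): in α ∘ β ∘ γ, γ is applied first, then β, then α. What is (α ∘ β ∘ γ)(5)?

Apply the permutations in order: γ(5) = 8, then β(8) = 3, then α(3) = 4. So (α ∘ β ∘ γ)(5) = 4.

4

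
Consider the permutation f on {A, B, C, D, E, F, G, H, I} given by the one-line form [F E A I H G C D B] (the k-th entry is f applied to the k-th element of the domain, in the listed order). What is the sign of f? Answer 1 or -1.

In disjoint-cycle form the cycle lengths are 5, 4.
A cycle of length ℓ contributes ℓ−1 transpositions, so f is a product of 4 + 3 = 7 transpositions — odd.

-1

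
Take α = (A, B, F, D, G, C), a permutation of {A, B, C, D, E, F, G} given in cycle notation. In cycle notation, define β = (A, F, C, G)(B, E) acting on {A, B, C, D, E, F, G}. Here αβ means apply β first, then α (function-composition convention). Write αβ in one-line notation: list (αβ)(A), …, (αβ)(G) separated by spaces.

(αβ)(x) = α(β(x)). Computing each image: α(β(A)) = α(F) = D, α(β(B)) = α(E) = E, α(β(C)) = α(G) = C, α(β(D)) = α(D) = G, α(β(E)) = α(B) = F, α(β(F)) = α(C) = A, α(β(G)) = α(A) = B.
Hence αβ = [D E C G F A B].

D E C G F A B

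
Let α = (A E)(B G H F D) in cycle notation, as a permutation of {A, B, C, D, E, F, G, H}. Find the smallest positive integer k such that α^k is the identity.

The disjoint cycles have lengths 5, 2, 1.
The order of α is the least common multiple of its cycle lengths: lcm(5, 2) = 10.

10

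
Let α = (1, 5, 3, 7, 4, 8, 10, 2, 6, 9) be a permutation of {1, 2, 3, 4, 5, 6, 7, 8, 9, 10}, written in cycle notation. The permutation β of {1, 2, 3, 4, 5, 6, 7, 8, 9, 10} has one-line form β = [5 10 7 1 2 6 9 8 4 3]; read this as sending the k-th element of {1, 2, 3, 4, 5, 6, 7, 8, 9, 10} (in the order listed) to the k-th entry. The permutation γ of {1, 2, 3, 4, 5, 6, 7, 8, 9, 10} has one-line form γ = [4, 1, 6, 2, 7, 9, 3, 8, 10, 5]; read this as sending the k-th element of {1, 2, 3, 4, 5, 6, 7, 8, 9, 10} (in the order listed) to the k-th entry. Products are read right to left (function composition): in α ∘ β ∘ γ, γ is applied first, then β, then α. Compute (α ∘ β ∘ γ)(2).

Chase 2: γ(2) = 1; β(1) = 5; α(5) = 3. Hence (α ∘ β ∘ γ)(2) = 3.

3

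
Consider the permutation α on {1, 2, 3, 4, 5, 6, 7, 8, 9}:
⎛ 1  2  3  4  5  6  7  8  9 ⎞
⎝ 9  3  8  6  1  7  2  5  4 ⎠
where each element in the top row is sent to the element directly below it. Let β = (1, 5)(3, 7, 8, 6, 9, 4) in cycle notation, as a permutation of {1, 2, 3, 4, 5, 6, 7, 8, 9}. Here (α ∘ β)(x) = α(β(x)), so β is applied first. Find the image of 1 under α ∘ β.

1

(α ∘ β)(1) = α(β(1)). β(1) = 5, then α(5) = 1. So (α ∘ β)(1) = 1.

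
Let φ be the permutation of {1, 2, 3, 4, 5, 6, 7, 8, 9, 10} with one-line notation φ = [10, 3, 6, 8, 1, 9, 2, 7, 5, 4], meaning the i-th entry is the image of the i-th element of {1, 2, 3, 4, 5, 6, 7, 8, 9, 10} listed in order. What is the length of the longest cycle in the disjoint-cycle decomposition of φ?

Decomposing into disjoint cycles gives (1 10 4 8 7 2 3 6 9 5); the longest has length 10.

10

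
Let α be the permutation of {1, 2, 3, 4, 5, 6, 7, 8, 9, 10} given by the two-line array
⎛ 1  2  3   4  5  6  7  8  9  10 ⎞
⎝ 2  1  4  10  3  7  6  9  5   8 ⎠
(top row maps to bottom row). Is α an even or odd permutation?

In disjoint-cycle form the cycle lengths are 6, 2, 2.
A cycle is odd iff its length is even; α has 3 even-length cycles, so sgn(α) = (−1)^3 and α is odd.

odd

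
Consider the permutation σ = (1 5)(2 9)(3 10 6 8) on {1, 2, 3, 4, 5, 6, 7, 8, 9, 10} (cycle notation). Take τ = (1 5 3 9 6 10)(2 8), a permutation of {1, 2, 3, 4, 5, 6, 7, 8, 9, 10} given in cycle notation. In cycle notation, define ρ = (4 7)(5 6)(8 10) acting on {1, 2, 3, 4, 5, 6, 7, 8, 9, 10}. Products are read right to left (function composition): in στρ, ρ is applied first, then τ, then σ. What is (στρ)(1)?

(στρ)(1) = σ(τ(ρ(1))). ρ(1) = 1, then τ(1) = 5, then σ(5) = 1, so the result is 1.

1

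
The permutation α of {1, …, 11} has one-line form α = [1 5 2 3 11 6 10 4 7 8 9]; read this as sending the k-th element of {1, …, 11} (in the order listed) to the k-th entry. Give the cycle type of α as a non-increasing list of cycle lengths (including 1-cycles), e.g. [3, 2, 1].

[9, 1, 1]

The disjoint cycles are (1)(2, 5, 11, 9, 7, 10, 8, 4, 3)(6), with lengths 9, 1, 1 in non-increasing order.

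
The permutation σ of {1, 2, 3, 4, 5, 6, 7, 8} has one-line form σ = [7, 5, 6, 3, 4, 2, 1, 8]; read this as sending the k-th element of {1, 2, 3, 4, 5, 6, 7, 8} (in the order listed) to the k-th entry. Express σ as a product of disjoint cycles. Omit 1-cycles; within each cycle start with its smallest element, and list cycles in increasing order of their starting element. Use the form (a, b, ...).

Start at 1 and follow images: 1 → 7 → 1, giving the cycle (1, 7).
Repeating from the next unused element and collecting all non-trivial cycles gives (1, 7)(2, 5, 4, 3, 6).

(1, 7)(2, 5, 4, 3, 6)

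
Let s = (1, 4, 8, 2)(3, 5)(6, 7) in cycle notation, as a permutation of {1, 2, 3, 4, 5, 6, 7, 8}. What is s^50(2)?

2 lies in the 4-cycle (1, 4, 8, 2).
Since the cycle has length 4, s^50 acts on it the same as s^2 (50 mod 4 = 2).
Stepping 2 places around the cycle: 2 → 1 → 4.

4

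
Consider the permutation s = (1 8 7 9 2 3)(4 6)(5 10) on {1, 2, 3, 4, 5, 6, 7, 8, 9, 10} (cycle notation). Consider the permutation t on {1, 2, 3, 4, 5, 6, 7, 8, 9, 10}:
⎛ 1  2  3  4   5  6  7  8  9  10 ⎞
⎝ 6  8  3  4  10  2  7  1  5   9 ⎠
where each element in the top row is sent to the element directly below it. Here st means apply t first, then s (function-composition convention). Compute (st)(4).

(st)(4) = s(t(4)). t(4) = 4, then s(4) = 6. So (st)(4) = 6.

6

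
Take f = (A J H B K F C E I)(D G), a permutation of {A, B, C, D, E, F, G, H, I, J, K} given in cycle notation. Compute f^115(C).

K

C lies in the 9-cycle (A J H B K F C E I).
Powers repeat with period 9 on this cycle, and 115 mod 9 = 7, so f^115(C) = f^7(C).
Advancing 7 steps from C: C → E → I → A → J → H → B → K.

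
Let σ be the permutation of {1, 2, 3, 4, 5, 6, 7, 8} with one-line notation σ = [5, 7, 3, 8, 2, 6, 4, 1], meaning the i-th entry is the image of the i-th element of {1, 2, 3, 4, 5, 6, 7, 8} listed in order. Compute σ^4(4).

Tracing 4 → 8 → … returns to 4 after 6 steps, so 4 lies in a 6-cycle (1 5 2 7 4 8).
Advancing 4 steps from 4: 4 → 8 → 1 → 5 → 2.

2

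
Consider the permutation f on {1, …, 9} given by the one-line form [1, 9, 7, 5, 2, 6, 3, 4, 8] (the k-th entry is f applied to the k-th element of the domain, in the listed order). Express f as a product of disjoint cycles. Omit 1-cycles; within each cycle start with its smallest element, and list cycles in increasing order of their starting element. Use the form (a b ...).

From 2: 2 → 9 → 8 → 4 → 5 → 2, closing the cycle (2 9 8 4 5).
Repeating from the next unused element and collecting all non-trivial cycles gives (2 9 8 4 5)(3 7).

(2 9 8 4 5)(3 7)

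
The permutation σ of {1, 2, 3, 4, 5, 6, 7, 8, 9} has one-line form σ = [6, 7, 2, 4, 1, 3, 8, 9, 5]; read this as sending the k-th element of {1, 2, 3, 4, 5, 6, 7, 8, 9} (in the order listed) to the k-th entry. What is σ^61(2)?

1

Tracing 2 → 7 → … returns to 2 after 8 steps, so 2 lies in an 8-cycle (1 6 3 2 7 8 9 5).
Powers repeat with period 8 on this cycle, and 61 mod 8 = 5, so σ^61(2) = σ^5(2).
Advancing 5 steps from 2: 2 → 7 → 8 → 9 → 5 → 1.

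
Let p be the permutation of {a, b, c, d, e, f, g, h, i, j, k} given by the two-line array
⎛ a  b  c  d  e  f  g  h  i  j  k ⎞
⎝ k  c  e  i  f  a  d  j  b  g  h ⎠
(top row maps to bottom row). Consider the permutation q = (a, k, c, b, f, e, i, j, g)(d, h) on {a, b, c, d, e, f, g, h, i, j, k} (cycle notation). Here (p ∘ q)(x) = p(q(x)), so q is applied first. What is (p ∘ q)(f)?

First apply q: q(f) = e, then p(e) = f. Thus (p ∘ q)(f) = f.

f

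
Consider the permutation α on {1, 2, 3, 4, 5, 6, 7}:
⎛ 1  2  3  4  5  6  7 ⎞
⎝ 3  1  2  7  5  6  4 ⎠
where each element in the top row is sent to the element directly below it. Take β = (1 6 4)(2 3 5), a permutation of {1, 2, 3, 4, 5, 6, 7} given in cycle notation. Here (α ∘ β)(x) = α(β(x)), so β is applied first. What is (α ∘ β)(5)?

(α ∘ β)(5) = α(β(5)). β(5) = 2, then α(2) = 1. So (α ∘ β)(5) = 1.

1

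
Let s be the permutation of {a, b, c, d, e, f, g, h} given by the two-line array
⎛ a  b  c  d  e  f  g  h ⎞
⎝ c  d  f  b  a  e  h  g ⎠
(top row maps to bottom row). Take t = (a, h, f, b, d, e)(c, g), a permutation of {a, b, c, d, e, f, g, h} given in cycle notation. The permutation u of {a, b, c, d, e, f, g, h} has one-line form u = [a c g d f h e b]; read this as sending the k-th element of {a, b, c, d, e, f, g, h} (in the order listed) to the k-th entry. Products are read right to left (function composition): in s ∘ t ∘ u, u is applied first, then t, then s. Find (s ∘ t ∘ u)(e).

Chase e: u(e) = f; t(f) = b; s(b) = d. Hence (s ∘ t ∘ u)(e) = d.

d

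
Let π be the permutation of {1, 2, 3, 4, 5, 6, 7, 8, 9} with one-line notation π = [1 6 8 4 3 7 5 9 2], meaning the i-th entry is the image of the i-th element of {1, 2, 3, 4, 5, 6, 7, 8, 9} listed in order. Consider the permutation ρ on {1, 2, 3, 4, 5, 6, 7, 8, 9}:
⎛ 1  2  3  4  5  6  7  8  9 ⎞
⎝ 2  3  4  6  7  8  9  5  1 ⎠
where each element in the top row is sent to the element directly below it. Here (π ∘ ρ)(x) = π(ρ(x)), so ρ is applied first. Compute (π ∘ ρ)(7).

2

ρ(7) = 9, then π(9) = 2; composing gives (π ∘ ρ)(7) = 2.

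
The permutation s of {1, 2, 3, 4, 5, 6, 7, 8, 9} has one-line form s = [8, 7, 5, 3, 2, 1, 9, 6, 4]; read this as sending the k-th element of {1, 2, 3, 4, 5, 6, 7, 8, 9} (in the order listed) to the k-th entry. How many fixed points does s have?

0

No element satisfies s(x) = x, so there are 0 fixed points.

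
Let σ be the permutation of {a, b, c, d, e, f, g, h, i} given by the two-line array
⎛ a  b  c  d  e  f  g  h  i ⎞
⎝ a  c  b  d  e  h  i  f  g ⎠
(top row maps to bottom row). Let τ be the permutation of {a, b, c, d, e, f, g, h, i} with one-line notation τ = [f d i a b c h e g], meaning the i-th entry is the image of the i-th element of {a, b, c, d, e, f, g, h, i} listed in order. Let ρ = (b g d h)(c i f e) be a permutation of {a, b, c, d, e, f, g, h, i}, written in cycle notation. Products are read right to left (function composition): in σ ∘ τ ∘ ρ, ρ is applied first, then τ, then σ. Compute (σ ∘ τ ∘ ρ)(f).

(σ ∘ τ ∘ ρ)(f) = σ(τ(ρ(f))). ρ(f) = e, then τ(e) = b, then σ(b) = c, so the result is c.

c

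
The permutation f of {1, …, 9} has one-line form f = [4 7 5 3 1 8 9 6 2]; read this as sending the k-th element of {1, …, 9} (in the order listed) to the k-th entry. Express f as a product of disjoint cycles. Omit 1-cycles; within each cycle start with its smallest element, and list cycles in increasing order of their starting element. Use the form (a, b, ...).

From 1: 1 → 4 → 3 → 5 → 1, closing the cycle (1, 4, 3, 5).
Continuing from each remaining unvisited element yields (1, 4, 3, 5)(2, 7, 9)(6, 8).

(1, 4, 3, 5)(2, 7, 9)(6, 8)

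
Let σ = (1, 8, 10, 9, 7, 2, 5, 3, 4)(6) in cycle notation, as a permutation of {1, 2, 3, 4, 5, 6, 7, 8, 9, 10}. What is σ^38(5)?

5 lies in the 9-cycle (1, 8, 10, 9, 7, 2, 5, 3, 4).
Since the cycle has length 9, σ^38 acts on it the same as σ^2 (38 mod 9 = 2).
Stepping 2 places around the cycle: 5 → 3 → 4.

4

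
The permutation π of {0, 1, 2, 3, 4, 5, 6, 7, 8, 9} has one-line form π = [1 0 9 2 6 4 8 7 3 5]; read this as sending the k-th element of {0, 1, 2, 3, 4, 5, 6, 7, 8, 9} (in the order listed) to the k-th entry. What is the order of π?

14

Writing π as disjoint cycles, the cycle lengths are 7, 2, 1.
The order of π is the least common multiple of its cycle lengths: lcm(7, 2) = 14.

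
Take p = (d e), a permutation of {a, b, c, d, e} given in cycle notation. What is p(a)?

a

a does not appear in any cycle of p, so it is a fixed point: p(a) = a.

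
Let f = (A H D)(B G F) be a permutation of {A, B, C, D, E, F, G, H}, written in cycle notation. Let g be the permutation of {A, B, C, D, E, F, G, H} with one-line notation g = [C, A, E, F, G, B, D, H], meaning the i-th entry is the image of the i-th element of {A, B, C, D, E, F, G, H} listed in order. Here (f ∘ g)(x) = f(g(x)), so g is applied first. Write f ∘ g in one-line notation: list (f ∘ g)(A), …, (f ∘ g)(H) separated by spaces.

For each element, apply g then f: A → C → C; B → A → H; C → E → E; D → F → B; E → G → F; F → B → G; G → D → A; H → H → D.
Collecting the images, f ∘ g = [C H E B F G A D].

C H E B F G A D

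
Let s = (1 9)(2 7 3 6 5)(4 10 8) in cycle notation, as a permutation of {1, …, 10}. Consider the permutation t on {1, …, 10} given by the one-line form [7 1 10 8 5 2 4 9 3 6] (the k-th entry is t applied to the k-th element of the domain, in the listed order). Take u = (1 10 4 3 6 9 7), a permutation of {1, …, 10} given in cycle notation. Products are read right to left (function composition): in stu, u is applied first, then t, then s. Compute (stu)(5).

(stu)(5) = s(t(u(5))). u(5) = 5, then t(5) = 5, then s(5) = 2, so the result is 2.

2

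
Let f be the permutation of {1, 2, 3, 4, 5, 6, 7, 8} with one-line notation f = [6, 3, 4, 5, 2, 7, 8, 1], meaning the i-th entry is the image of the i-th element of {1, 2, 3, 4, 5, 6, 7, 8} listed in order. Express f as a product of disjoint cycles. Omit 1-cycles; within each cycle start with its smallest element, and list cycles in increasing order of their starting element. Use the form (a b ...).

Start at 1 and follow images: 1 → 6 → 7 → 8 → 1, giving the cycle (1 6 7 8).
Repeating from the next unused element and collecting all non-trivial cycles gives (1 6 7 8)(2 3 4 5).

(1 6 7 8)(2 3 4 5)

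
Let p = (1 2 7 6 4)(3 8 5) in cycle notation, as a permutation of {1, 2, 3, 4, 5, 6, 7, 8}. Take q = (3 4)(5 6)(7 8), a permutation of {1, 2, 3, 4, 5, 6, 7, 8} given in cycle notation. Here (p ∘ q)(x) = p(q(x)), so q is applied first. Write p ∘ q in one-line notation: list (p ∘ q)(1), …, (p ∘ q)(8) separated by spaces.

(p ∘ q)(x) = p(q(x)). Computing each image: p(q(1)) = p(1) = 2, p(q(2)) = p(2) = 7, p(q(3)) = p(4) = 1, p(q(4)) = p(3) = 8, p(q(5)) = p(6) = 4, p(q(6)) = p(5) = 3, p(q(7)) = p(8) = 5, p(q(8)) = p(7) = 6.
Hence p ∘ q = [2 7 1 8 4 3 5 6].

2 7 1 8 4 3 5 6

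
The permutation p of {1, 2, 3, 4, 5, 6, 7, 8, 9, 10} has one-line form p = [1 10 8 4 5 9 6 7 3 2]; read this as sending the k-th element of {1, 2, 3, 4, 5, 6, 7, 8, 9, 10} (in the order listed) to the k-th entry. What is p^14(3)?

Tracing 3 → 8 → … returns to 3 after 5 steps, so 3 lies in a 5-cycle (3, 8, 7, 6, 9).
On a 5-cycle, p^5 is the identity, so p^14 = p^4 there (14 ≡ 4 mod 5).
Advancing 4 steps from 3: 3 → 8 → 7 → 6 → 9.

9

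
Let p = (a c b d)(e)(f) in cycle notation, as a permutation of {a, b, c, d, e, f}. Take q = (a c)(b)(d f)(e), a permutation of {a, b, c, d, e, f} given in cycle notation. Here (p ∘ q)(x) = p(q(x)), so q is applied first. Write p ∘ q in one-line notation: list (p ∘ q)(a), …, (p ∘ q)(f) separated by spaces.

b d c f e a

(p ∘ q)(x) = p(q(x)). Computing each image: p(q(a)) = p(c) = b, p(q(b)) = p(b) = d, p(q(c)) = p(a) = c, p(q(d)) = p(f) = f, p(q(e)) = p(e) = e, p(q(f)) = p(d) = a.
Hence p ∘ q = [b d c f e a].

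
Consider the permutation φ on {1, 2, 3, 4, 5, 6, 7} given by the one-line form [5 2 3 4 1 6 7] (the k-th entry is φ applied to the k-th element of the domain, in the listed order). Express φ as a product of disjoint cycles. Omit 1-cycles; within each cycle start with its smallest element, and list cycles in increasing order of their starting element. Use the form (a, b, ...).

Start at 1 and follow images: 1 → 5 → 1, giving the cycle (1, 5).
Repeating from the next unused element and collecting all non-trivial cycles gives (1, 5).

(1, 5)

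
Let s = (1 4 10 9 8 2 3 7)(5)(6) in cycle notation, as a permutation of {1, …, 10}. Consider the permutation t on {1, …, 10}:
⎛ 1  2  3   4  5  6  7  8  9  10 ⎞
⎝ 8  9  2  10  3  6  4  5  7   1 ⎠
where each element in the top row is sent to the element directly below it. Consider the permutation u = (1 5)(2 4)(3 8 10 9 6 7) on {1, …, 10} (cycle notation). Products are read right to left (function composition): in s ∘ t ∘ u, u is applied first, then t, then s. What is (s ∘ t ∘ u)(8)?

(s ∘ t ∘ u)(8) = s(t(u(8))). u(8) = 10, then t(10) = 1, then s(1) = 4, so the result is 4.

4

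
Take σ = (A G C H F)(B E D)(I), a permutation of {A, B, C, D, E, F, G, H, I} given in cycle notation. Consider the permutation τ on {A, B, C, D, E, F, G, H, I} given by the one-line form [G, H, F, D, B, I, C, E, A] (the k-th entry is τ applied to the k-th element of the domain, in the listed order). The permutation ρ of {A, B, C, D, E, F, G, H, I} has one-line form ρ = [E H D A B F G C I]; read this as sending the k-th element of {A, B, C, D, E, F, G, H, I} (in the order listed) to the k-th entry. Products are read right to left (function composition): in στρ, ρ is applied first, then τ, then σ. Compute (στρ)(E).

Chase E: ρ(E) = B; τ(B) = H; σ(H) = F. Hence (στρ)(E) = F.

F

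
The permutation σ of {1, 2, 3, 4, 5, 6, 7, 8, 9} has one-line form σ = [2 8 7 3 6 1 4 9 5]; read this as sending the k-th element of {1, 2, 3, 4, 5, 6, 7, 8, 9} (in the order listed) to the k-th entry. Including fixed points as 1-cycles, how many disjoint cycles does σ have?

The cycle decomposition is (1 2 8 9 5 6)(3 7 4), which has 2 cycles (counting 1-cycles).

2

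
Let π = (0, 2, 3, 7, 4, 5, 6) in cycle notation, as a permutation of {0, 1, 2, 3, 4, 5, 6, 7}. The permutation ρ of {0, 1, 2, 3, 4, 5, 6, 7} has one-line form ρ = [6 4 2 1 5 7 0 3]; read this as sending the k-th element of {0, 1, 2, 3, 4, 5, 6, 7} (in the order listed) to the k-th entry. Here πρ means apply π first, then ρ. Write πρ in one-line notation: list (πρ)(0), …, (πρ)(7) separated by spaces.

2 4 1 3 7 0 6 5

(πρ)(x) = ρ(π(x)). Computing each image: ρ(π(0)) = ρ(2) = 2, ρ(π(1)) = ρ(1) = 4, ρ(π(2)) = ρ(3) = 1, ρ(π(3)) = ρ(7) = 3, ρ(π(4)) = ρ(5) = 7, ρ(π(5)) = ρ(6) = 0, ρ(π(6)) = ρ(0) = 6, ρ(π(7)) = ρ(4) = 5.
Hence πρ = [2 4 1 3 7 0 6 5].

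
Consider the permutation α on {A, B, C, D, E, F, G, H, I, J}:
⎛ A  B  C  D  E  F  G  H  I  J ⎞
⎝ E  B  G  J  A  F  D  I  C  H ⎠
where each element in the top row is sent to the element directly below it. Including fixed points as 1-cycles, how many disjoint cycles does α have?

4

The cycle decomposition is (A E)(B)(C G D J H I)(F), which has 4 cycles (counting 1-cycles).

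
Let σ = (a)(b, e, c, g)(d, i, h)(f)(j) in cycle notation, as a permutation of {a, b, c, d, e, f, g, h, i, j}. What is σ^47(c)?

c lies in the 4-cycle (b, e, c, g).
On a 4-cycle, σ^4 is the identity, so σ^47 = σ^3 there (47 ≡ 3 mod 4).
Advancing 3 steps from c: c → g → b → e.

e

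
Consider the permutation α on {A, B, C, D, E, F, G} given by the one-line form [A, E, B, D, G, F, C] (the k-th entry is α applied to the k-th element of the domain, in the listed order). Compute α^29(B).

Tracing B → E → … returns to B after 4 steps, so B lies in a 4-cycle (B, E, G, C).
Since the cycle has length 4, α^29 acts on it the same as α^1 (29 mod 4 = 1).
Stepping 1 place around the cycle: B → E.

E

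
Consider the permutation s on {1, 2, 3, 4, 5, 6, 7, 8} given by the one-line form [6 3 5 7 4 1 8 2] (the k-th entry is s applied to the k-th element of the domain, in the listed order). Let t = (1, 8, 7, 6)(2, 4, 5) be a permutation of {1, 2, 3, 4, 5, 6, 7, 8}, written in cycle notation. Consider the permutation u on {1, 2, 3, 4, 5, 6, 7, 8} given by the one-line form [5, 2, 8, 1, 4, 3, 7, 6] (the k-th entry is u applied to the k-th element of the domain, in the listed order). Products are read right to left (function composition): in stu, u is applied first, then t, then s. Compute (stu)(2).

Apply the permutations in order: u(2) = 2, then t(2) = 4, then s(4) = 7. So (stu)(2) = 7.

7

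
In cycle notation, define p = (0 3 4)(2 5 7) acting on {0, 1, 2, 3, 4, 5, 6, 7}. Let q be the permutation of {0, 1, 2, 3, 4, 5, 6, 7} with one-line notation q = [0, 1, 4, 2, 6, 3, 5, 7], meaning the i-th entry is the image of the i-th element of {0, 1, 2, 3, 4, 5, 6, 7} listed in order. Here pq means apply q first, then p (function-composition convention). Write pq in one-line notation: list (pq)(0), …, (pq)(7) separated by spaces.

For each element, apply q then p: 0 → 0 → 3; 1 → 1 → 1; 2 → 4 → 0; 3 → 2 → 5; 4 → 6 → 6; 5 → 3 → 4; 6 → 5 → 7; 7 → 7 → 2.
So pq in one-line form is 3 1 0 5 6 4 7 2.

3 1 0 5 6 4 7 2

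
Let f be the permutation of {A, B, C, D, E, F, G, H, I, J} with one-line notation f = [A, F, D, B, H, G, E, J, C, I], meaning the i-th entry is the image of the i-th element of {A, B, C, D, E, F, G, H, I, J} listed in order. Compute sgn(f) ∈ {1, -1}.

In disjoint-cycle form the cycle lengths are 9, 1.
A cycle of length ℓ contributes ℓ−1 transpositions, so f is a product of 8 transpositions — even.

1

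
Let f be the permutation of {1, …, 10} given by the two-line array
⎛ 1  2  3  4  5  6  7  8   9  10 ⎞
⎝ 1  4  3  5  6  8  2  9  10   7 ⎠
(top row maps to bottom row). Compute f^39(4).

Tracing 4 → 5 → … returns to 4 after 8 steps, so 4 lies in an 8-cycle (2, 4, 5, 6, 8, 9, 10, 7).
Powers repeat with period 8 on this cycle, and 39 mod 8 = 7, so f^39(4) = f^7(4).
Advancing 7 steps from 4: 4 → 5 → 6 → 8 → 9 → 10 → 7 → 2.

2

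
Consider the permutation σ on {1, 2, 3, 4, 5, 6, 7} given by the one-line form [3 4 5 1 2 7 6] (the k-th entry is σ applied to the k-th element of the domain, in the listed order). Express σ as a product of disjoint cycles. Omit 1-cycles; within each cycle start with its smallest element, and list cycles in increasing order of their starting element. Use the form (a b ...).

(1 3 5 2 4)(6 7)

From 1: 1 → 3 → 5 → 2 → 4 → 1, closing the cycle (1 3 5 2 4).
Continuing from each remaining unvisited element yields (1 3 5 2 4)(6 7).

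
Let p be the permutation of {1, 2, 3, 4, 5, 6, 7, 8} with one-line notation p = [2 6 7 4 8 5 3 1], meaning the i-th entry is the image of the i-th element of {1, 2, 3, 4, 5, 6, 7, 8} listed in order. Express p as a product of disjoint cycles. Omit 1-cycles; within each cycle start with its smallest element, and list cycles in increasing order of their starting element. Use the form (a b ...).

Start at 1 and follow images: 1 → 2 → 6 → 5 → 8 → 1, giving the cycle (1 2 6 5 8).
Repeating from the next unused element and collecting all non-trivial cycles gives (1 2 6 5 8)(3 7).

(1 2 6 5 8)(3 7)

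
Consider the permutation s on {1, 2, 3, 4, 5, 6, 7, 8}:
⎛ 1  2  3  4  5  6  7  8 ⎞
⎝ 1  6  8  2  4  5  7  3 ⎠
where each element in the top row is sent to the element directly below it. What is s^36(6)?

Tracing 6 → 5 → … returns to 6 after 4 steps, so 6 lies in a 4-cycle (2 6 5 4).
On a 4-cycle, s^4 is the identity, so s^36 = s^0 there (36 ≡ 0 mod 4).
So s^36(6) = 6.

6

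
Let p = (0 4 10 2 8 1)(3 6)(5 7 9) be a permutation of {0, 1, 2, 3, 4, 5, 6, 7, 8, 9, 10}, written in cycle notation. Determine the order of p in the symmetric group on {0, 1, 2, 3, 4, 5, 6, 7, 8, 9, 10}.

6

The disjoint cycles have lengths 6, 3, 2.
Since disjoint cycles commute, ord(p) = lcm(6, 3, 2) = 6.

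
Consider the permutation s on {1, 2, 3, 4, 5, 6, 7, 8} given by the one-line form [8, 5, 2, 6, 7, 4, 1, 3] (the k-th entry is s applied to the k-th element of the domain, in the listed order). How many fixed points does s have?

No element satisfies s(x) = x, so there are 0 fixed points.

0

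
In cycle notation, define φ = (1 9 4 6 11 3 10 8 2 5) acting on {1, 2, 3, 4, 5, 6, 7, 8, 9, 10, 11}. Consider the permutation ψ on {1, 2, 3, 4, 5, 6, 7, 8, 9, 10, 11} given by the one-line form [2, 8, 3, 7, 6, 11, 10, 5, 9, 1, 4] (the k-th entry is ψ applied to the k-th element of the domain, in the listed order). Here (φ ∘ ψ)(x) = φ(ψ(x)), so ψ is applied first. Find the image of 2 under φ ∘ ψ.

2

(φ ∘ ψ)(2) = φ(ψ(2)). ψ(2) = 8, then φ(8) = 2. So (φ ∘ ψ)(2) = 2.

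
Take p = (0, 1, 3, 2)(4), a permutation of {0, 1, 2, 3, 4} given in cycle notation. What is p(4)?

The 1-cycle (4) fixes 4, so p(4) = 4.

4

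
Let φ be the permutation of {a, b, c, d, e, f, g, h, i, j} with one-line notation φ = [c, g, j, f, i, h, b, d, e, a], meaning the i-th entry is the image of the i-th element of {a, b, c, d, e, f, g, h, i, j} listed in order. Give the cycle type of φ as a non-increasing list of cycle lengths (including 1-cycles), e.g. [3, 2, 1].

[3, 3, 2, 2]

The disjoint cycles are (a c j)(b g)(d f h)(e i), with lengths 3, 3, 2, 2 in non-increasing order.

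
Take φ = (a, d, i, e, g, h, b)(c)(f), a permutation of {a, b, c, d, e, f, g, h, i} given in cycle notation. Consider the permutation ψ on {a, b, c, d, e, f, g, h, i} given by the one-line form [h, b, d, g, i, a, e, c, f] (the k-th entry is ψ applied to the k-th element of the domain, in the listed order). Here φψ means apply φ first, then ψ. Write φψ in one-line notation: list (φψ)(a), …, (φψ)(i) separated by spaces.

g h d f e a c b i

For each element, apply φ then ψ: a → d → g; b → a → h; c → c → d; d → i → f; e → g → e; f → f → a; g → h → c; h → b → b; i → e → i.
So φψ in one-line form is g h d f e a c b i.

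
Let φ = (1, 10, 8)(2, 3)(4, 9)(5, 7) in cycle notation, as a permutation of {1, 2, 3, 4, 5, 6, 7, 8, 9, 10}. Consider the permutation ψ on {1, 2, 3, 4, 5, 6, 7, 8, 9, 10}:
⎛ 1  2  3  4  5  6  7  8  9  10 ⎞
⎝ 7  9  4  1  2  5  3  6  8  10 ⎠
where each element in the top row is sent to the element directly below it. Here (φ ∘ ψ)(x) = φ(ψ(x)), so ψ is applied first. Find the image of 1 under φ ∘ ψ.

(φ ∘ ψ)(1) = φ(ψ(1)). ψ(1) = 7, then φ(7) = 5. So (φ ∘ ψ)(1) = 5.

5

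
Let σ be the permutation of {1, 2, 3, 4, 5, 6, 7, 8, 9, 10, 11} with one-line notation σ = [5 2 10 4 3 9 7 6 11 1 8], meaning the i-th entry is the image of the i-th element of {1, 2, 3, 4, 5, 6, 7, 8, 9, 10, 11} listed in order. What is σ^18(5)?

10

Tracing 5 → 3 → … returns to 5 after 4 steps, so 5 lies in a 4-cycle (1 5 3 10).
On a 4-cycle, σ^4 is the identity, so σ^18 = σ^2 there (18 ≡ 2 mod 4).
Advancing 2 steps from 5: 5 → 3 → 10.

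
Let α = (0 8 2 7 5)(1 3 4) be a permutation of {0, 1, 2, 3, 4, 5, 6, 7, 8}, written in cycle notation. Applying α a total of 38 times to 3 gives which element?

3 lies in the 3-cycle (1 3 4).
Since the cycle has length 3, α^38 acts on it the same as α^2 (38 mod 3 = 2).
Stepping 2 places around the cycle: 3 → 4 → 1.

1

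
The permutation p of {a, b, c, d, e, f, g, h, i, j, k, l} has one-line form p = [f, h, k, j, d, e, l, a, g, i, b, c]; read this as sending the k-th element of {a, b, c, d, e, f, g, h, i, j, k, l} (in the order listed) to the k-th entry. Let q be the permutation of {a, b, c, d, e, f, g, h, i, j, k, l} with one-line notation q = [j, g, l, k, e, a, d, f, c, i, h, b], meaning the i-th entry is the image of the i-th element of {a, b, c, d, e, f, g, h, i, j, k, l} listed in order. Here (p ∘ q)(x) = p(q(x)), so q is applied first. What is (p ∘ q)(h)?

q(h) = f, then p(f) = e; composing gives (p ∘ q)(h) = e.

e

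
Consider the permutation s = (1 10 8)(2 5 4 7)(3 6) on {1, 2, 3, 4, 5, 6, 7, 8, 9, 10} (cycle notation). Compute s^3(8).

8

8 lies in the 3-cycle (1 10 8).
Since the cycle has length 3, s^3 acts on it the same as s^0 (3 mod 3 = 0).
So s^3(8) = 8.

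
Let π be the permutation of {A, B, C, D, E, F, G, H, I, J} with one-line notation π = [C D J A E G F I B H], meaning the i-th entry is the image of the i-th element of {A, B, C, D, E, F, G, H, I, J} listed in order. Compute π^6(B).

I

Tracing B → D → … returns to B after 7 steps, so B lies in a 7-cycle (A, C, J, H, I, B, D).
Advancing 6 steps from B: B → D → A → C → J → H → I.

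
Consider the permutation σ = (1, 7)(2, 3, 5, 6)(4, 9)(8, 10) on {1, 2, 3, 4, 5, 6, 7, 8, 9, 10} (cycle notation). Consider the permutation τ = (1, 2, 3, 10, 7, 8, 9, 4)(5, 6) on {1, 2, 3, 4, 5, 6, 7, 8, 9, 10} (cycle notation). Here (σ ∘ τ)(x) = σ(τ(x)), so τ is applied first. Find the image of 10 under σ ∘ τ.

1

(σ ∘ τ)(10) = σ(τ(10)). τ(10) = 7, then σ(7) = 1. So (σ ∘ τ)(10) = 1.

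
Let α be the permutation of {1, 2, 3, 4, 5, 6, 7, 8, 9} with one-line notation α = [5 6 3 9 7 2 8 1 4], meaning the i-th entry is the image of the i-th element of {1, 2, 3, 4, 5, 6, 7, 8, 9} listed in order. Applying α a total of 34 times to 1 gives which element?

Tracing 1 → 5 → … returns to 1 after 4 steps, so 1 lies in a 4-cycle (1 5 7 8).
On a 4-cycle, α^4 is the identity, so α^34 = α^2 there (34 ≡ 2 mod 4).
Stepping 2 places around the cycle: 1 → 5 → 7.

7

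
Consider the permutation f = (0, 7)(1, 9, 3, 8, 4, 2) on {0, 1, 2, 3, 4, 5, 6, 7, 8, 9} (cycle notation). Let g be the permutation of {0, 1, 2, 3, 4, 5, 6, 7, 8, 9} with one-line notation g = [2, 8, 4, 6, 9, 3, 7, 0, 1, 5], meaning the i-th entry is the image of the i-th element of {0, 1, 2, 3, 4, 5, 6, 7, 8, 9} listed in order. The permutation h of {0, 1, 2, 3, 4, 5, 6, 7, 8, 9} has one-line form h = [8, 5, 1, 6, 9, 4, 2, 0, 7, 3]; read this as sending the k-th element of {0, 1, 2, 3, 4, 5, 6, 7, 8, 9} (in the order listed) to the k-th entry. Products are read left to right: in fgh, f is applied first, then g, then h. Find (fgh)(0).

(fgh)(0) = h(g(f(0))). f(0) = 7, then g(7) = 0, then h(0) = 8, so the result is 8.

8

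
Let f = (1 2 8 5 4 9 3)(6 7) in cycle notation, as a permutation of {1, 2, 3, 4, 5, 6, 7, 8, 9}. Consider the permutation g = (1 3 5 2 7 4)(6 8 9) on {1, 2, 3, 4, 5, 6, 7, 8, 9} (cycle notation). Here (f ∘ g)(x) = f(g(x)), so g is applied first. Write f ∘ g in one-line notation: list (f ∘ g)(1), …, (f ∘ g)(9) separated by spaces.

1 6 4 2 8 5 9 3 7

(f ∘ g)(x) = f(g(x)). Computing each image: f(g(1)) = f(3) = 1, f(g(2)) = f(7) = 6, f(g(3)) = f(5) = 4, f(g(4)) = f(1) = 2, f(g(5)) = f(2) = 8, f(g(6)) = f(8) = 5, f(g(7)) = f(4) = 9, f(g(8)) = f(9) = 3, f(g(9)) = f(6) = 7.
Hence f ∘ g = [1 6 4 2 8 5 9 3 7].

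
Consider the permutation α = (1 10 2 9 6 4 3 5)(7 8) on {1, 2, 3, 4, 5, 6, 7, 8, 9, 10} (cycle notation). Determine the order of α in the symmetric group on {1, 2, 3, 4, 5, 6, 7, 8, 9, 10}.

The cycle type of α is (8, 2).
The order is lcm(8, 2) = 8.

8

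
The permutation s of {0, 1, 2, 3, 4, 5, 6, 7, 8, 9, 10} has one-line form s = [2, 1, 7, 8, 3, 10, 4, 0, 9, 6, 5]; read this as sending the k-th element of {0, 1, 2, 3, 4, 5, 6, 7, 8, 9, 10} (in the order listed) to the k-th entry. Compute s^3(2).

Tracing 2 → 7 → … returns to 2 after 3 steps, so 2 lies in a 3-cycle (0, 2, 7).
On a 3-cycle, s^3 is the identity, so s^3 = s^0 there (3 ≡ 0 mod 3).
So s^3(2) = 2.

2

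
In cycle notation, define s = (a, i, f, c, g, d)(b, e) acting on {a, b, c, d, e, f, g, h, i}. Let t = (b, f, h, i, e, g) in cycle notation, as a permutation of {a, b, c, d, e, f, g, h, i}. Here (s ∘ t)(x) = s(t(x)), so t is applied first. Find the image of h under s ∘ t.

t(h) = i, then s(i) = f; composing gives (s ∘ t)(h) = f.

f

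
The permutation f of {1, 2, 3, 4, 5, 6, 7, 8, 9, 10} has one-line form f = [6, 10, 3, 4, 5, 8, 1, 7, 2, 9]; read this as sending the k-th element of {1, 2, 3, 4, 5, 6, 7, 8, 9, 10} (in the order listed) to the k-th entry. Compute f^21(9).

9

Tracing 9 → 2 → … returns to 9 after 3 steps, so 9 lies in a 3-cycle (2, 10, 9).
Since the cycle has length 3, f^21 acts on it the same as f^0 (21 mod 3 = 0).
So f^21(9) = 9.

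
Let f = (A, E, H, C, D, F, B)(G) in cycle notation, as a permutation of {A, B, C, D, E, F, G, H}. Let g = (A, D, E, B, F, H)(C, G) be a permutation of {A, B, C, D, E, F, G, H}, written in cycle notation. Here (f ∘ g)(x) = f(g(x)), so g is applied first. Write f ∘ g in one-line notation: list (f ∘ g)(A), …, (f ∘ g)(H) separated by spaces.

F B G H A C D E

For each element, apply g then f: A → D → F; B → F → B; C → G → G; D → E → H; E → B → A; F → H → C; G → C → D; H → A → E.
So f ∘ g in one-line form is F B G H A C D E.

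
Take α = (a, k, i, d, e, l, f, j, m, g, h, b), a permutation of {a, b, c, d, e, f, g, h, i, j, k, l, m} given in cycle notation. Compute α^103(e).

e lies in the 12-cycle (a, k, i, d, e, l, f, j, m, g, h, b).
On a 12-cycle, α^12 is the identity, so α^103 = α^7 there (103 ≡ 7 mod 12).
Stepping 7 places around the cycle: e → l → f → j → m → g → h → b.

b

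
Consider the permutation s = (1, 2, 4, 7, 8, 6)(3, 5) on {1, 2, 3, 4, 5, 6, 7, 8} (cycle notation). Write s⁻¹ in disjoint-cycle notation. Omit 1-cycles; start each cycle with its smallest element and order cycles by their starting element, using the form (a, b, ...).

(1, 6, 8, 7, 4, 2)(3, 5)

The inverse reverses each cycle.
Reversing each cycle of s and rotating so the smallest element leads gives (1, 6, 8, 7, 4, 2)(3, 5).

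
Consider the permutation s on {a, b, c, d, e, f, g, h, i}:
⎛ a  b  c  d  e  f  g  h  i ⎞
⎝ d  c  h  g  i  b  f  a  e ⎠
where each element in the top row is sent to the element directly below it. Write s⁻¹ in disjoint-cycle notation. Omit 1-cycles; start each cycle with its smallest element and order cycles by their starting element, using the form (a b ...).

(a h c b f g d)(e i)

First write s in disjoint cycles: (a d g f b c h)(e i).
The inverse reverses every cycle; in canonical form, s⁻¹ = (a h c b f g d)(e i).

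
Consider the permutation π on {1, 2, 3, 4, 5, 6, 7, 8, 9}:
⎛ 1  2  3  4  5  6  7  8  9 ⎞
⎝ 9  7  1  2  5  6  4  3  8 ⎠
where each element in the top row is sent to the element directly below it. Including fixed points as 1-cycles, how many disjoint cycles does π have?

The cycle decomposition is (1 9 8 3)(2 7 4)(5)(6), which has 4 cycles (counting 1-cycles).

4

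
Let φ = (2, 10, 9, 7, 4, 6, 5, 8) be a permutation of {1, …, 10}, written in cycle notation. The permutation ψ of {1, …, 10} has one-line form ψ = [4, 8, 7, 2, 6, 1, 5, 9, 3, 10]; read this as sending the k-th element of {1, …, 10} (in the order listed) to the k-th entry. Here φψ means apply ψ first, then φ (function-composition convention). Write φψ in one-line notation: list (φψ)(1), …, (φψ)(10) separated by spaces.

6 2 4 10 5 1 8 7 3 9

(φψ)(x) = φ(ψ(x)). Computing each image: φ(ψ(1)) = φ(4) = 6, φ(ψ(2)) = φ(8) = 2, φ(ψ(3)) = φ(7) = 4, φ(ψ(4)) = φ(2) = 10, φ(ψ(5)) = φ(6) = 5, φ(ψ(6)) = φ(1) = 1, φ(ψ(7)) = φ(5) = 8, φ(ψ(8)) = φ(9) = 7, φ(ψ(9)) = φ(3) = 3, φ(ψ(10)) = φ(10) = 9.
Hence φψ = [6 2 4 10 5 1 8 7 3 9].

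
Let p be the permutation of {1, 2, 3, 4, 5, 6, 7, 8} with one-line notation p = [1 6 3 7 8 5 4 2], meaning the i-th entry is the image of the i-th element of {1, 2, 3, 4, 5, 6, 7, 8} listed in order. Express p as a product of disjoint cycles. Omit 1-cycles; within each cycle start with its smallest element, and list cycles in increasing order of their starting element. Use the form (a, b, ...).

From 2: 2 → 6 → 5 → 8 → 2, closing the cycle (2, 6, 5, 8).
Continuing from each remaining unvisited element yields (2, 6, 5, 8)(4, 7).

(2, 6, 5, 8)(4, 7)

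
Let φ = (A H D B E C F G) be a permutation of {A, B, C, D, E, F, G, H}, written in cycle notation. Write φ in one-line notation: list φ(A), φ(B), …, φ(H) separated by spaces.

H E F B C G A D

Image by image: A→H, B→E, C→F, D→B, E→C, F→G, G→A, H→D.
So the one-line form is H E F B C G A D.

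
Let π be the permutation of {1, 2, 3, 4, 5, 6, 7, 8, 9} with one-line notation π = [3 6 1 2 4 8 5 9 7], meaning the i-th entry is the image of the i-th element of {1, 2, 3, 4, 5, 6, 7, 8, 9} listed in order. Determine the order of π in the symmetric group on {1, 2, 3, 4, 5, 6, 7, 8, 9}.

14

Writing π as disjoint cycles, the cycle lengths are 7, 2.
The order of π is the least common multiple of its cycle lengths: lcm(7, 2) = 14.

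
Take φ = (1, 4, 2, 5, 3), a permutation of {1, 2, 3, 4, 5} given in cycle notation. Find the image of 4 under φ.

4 appears in (1, 4, 2, 5, 3); the next entry (wrapping around) is 2.

2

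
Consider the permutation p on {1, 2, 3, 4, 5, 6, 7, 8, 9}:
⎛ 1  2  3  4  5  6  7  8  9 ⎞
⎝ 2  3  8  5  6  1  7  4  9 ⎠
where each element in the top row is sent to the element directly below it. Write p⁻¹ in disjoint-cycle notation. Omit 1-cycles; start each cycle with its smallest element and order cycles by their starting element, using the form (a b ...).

First write p in disjoint cycles: (1 2 3 8 4 5 6).
The inverse reverses every cycle; in canonical form, p⁻¹ = (1 6 5 4 8 3 2).

(1 6 5 4 8 3 2)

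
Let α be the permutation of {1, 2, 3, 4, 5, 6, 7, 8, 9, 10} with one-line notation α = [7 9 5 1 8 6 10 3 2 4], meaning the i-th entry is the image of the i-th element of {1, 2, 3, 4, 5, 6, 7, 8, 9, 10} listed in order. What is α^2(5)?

3

Tracing 5 → 8 → … returns to 5 after 3 steps, so 5 lies in a 3-cycle (3, 5, 8).
Advancing 2 steps from 5: 5 → 8 → 3.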